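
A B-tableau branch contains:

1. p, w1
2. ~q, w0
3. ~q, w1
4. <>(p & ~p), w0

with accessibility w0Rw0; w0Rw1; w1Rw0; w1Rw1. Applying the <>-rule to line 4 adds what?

a fresh world w2 with w0Rw2, and p & ~p at w2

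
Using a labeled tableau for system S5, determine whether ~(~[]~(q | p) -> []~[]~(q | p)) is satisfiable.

Unsatisfiable

1. ~(~[]~(q | p) -> []~[]~(q | p)), 0
2. ~[]~(q | p), 0
3. ~[]~[]~(q | p), 0
4. q | p, 1
5. p, 1
6. []~(q | p), 2
7. ~(q | p), 0
8. ~q, 0
9. ~p, 0
10. ~(q | p), 1
11. ~q, 1
12. ~p, 1
Accessibility: 0R0, 0R1, 0R2, 1R0, 1R1, 1R2, 2R0, 2R1, 2R2
Branch closes: p and ~p both at 1.
(One branch shown.) All branches close.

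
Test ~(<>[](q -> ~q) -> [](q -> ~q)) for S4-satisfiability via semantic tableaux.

Satisfiable

1. ~(<>[](q -> ~q) -> [](q -> ~q)), 0
2. <>[](q -> ~q), 0
3. ~[](q -> ~q), 0
4. [](q -> ~q), 1
5. q -> ~q, 1
6. ~q, 1
7. ~(q -> ~q), 2
8. q, 2
Accessibility: 0R0, 0R1, 0R2, 1R1, 2R2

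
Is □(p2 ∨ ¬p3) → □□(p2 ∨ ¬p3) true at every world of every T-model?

No, not valid

Tableau for the negation ¬(□(p2 ∨ ¬p3) → □□(p2 ∨ ¬p3)):
1. ¬(□(p2 ∨ ¬p3) → □□(p2 ∨ ¬p3)), w0
2. □(p2 ∨ ¬p3), w0
3. ¬□□(p2 ∨ ¬p3), w0
4. p2 ∨ ¬p3, w0
5. ¬p3, w0
6. ¬□(p2 ∨ ¬p3), w1
7. p2 ∨ ¬p3, w1
8. ¬p3, w1
9. ¬(p2 ∨ ¬p3), w2
10. ¬p2, w2
11. p3, w2
Accessibility: w0Rw0, w0Rw1, w1Rw1, w1Rw2, w2Rw2
The negation has an open branch (countermodel exists).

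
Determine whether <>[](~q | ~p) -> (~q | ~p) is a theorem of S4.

Tableau for the negation ~(<>[](~q | ~p) -> (~q | ~p)):
1. ~(<>[](~q | ~p) -> (~q | ~p)), u
2. <>[](~q | ~p), u   [~->-rule on 1]
3. ~(~q | ~p), u   [~->-rule on 1]
4. q, u   [~|-rule on 3]
5. p, u   [~|-rule on 3]
6. [](~q | ~p), v   [<>-rule on 2: fresh world v, uRv]
7. ~q | ~p, v   [[]-rule on 6 via vRv]
8. ~p, v   [|-rule on 7 (branches; this branch)]
Accessibility: uRu, uRv, vRv
The negation has an open branch (countermodel exists).

Invalid (countermodel exists)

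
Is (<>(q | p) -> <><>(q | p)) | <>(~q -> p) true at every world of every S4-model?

Tableau for the negation ~((<>(q | p) -> <><>(q | p)) | <>(~q -> p)):
1. ~((<>(q | p) -> <><>(q | p)) | <>(~q -> p)), u
2. ~(<>(q | p) -> <><>(q | p)), u
3. ~<>(~q -> p), u
4. <>(q | p), u
5. ~<><>(q | p), u
6. ~(~q -> p), u
7. ~q, u
8. ~p, u
9. ~<>(q | p), u
10. ~(q | p), u
11. q | p, v
12. ~(~q -> p), v
13. ~q, v
14. ~p, v
15. ~<>(q | p), v
16. ~(q | p), v
17. p, v
Accessibility: uRu, uRv, vRv
Branch closes: p and ~p both at v.
Every branch of the negation's tableau closes; the branch above is one of them.

Yes, valid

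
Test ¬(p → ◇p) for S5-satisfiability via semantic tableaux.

1. ¬(p → ◇p), u
2. p, u
3. ¬◇p, u
4. ¬p, u
Accessibility: uRu
Branch closes: p and ¬p both at u.
All branches of the tableau close; one closing branch shown above.

Unsatisfiable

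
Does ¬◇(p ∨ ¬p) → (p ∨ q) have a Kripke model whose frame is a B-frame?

1. ¬◇(p ∨ ¬p) → (p ∨ q), w0
2. p ∨ q, w0
3. q, w0
Accessibility: w0Rw0

Yes, satisfiable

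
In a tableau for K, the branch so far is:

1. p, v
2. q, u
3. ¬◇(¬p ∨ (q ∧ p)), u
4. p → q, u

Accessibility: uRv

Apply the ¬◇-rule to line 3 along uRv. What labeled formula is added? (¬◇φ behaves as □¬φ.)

¬◇φ behaves as □¬φ: propagate the negated body to each accessible world.

¬(¬p ∨ (q ∧ p)), v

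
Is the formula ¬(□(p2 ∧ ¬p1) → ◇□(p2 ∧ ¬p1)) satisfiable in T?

1. ¬(□(p2 ∧ ¬p1) → ◇□(p2 ∧ ¬p1)), 0
2. □(p2 ∧ ¬p1), 0
3. ¬◇□(p2 ∧ ¬p1), 0
4. p2 ∧ ¬p1, 0
5. p2, 0
6. ¬p1, 0
7. ¬□(p2 ∧ ¬p1), 0
8. ¬(p2 ∧ ¬p1), 1
9. p2 ∧ ¬p1, 1
10. p2, 1
11. ¬p1, 1
12. ¬□(p2 ∧ ¬p1), 1
13. p1, 1
Accessibility: 0R0, 0R1, 1R1
Branch closes: p1 and ¬p1 both at 1.
Every branch closes; the branch above is one of them.

Unsatisfiable (every branch closes)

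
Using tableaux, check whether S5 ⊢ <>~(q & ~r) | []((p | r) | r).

Invalid (countermodel exists)

Tableau for the negation ~(<>~(q & ~r) | []((p | r) | r)):
1. ~(<>~(q & ~r) | []((p | r) | r)), 0
2. ~<>~(q & ~r), 0   [~|-rule on 1]
3. ~[]((p | r) | r), 0   [~|-rule on 1]
4. q & ~r, 0   [~<>-rule on 2 via 0R0]
5. q, 0   [&-rule on 4]
6. ~r, 0   [&-rule on 4]
7. ~((p | r) | r), 1   [~[]-rule on 3: fresh world 1, 0R1]
8. ~(p | r), 1   [~|-rule on 7]
9. ~r, 1   [~|-rule on 7]
10. ~p, 1   [~|-rule on 8]
11. q & ~r, 1   [~<>-rule on 2 via 0R1]
12. q, 1   [&-rule on 11]
Accessibility: 0R0, 0R1, 1R0, 1R1
The negation has an open branch (countermodel exists).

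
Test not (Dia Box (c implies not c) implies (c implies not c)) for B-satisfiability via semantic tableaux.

1. not (Dia Box (c implies not c) implies (c implies not c)), u
2. Dia Box (c implies not c), u
3. not (c implies not c), u
4. c, u
5. Box (c implies not c), v
6. c implies not c, u
7. c implies not c, v
8. not c, u
Accessibility: uRu, uRv, vRu, vRv
Branch closes: c and not c both at u.
(One branch shown.) All branches close.

Unsatisfiable (every branch closes)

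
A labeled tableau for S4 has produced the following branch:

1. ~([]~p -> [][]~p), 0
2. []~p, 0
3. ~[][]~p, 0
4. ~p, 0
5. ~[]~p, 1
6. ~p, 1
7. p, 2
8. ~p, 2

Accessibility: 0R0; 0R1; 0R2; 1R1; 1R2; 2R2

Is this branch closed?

Both p and ~p appear at 2.

Yes, closed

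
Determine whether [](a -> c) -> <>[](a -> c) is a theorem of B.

Tableau for the negation ~([](a -> c) -> <>[](a -> c)):
1. ~([](a -> c) -> <>[](a -> c)), u
2. [](a -> c), u
3. ~<>[](a -> c), u
4. a -> c, u
5. ~[](a -> c), u
6. c, u
7. ~(a -> c), v
8. a, v
9. ~c, v
10. a -> c, v
11. ~[](a -> c), v
12. c, v
Accessibility: uRu, uRv, vRu, vRv
Branch closes: c and ~c both at v.
Every branch of the negation's tableau closes; the branch above is one of them.

Valid in B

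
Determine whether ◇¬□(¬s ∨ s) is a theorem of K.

Invalid (countermodel exists)

Tableau for the negation ¬◇¬□(¬s ∨ s):
1. ¬◇¬□(¬s ∨ s), w0
The negation has an open branch (countermodel exists).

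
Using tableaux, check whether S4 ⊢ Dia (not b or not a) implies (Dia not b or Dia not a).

Valid in S4

Tableau for the negation not (Dia (not b or not a) implies (Dia not b or Dia not a)):
1. not (Dia (not b or not a) implies (Dia not b or Dia not a)), w0
2. Dia (not b or not a), w0
3. not (Dia not b or Dia not a), w0
4. not Dia not b, w0
5. not Dia not a, w0
6. b, w0
7. a, w0
8. not b or not a, w1
9. b, w1
10. a, w1
11. not a, w1
Accessibility: w0Rw0, w0Rw1, w1Rw1
Branch closes: a and not a both at w1.
All branches of the negation close; one closing branch shown above.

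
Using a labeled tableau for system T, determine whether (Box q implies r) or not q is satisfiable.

1. (Box q implies r) or not q, 0
2. not q, 0
Accessibility: 0R0

Satisfiable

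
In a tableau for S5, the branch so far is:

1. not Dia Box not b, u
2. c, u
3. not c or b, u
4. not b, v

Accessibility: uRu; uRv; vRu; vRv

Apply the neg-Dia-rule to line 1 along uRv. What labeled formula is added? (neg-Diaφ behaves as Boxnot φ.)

neg-Diaφ behaves as Boxnot φ: propagate the negated body to each accessible world.

not Box not b, v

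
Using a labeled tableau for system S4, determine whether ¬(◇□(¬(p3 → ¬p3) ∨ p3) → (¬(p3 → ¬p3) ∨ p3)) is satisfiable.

1. ¬(◇□(¬(p3 → ¬p3) ∨ p3) → (¬(p3 → ¬p3) ∨ p3)), 0
2. ◇□(¬(p3 → ¬p3) ∨ p3), 0
3. ¬(¬(p3 → ¬p3) ∨ p3), 0
4. p3 → ¬p3, 0
5. ¬p3, 0
6. □(¬(p3 → ¬p3) ∨ p3), 1
7. ¬(p3 → ¬p3) ∨ p3, 1
8. p3, 1
Accessibility: 0R0, 0R1, 1R1

Satisfiable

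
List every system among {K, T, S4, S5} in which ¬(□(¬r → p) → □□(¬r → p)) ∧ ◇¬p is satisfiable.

T-tableau for the formula:
1. ¬(□(¬r → p) → □□(¬r → p)) ∧ ◇¬p, w0
2. ¬(□(¬r → p) → □□(¬r → p)), w0   [∧-rule on 1]
3. ◇¬p, w0   [∧-rule on 1]
4. □(¬r → p), w0   [¬→-rule on 2]
5. ¬□□(¬r → p), w0   [¬→-rule on 2]
6. ¬r → p, w0   [□-rule on 4 via w0Rw0]
7. p, w0   [→-rule on 6 (branches; this branch)]
8. ¬p, w1   [◇-rule on 3: fresh world w1, w0Rw1]
9. ¬r → p, w1   [□-rule on 4 via w0Rw1]
10. r, w1   [→-rule on 9 (branches; this branch)]
11. ¬□(¬r → p), w2   [¬□-rule on 5: fresh world w2, w0Rw2]
12. ¬r → p, w2   [□-rule on 4 via w0Rw2]
13. p, w2   [→-rule on 12 (branches; this branch)]
14. ¬(¬r → p), w3   [¬□-rule on 11: fresh world w3, w2Rw3]
15. ¬r, w3   [¬→-rule on 14]
16. ¬p, w3   [¬→-rule on 14]
Accessibility: w0Rw0, w0Rw1, w0Rw2, w1Rw1, w2Rw2, w2Rw3, w3Rw3
Complete open branch: satisfiable in T, hence also in K (this T-model is also a K-model).
S4-tableau for the formula:
1. ¬(□(¬r → p) → □□(¬r → p)) ∧ ◇¬p, w0
2. ¬(□(¬r → p) → □□(¬r → p)), w0   [∧-rule on 1]
3. ◇¬p, w0   [∧-rule on 1]
4. □(¬r → p), w0   [¬→-rule on 2]
5. ¬□□(¬r → p), w0   [¬→-rule on 2]
6. ¬r → p, w0   [□-rule on 4 via w0Rw0]
7. p, w0   [→-rule on 6 (branches; this branch)]
8. ¬p, w1   [◇-rule on 3: fresh world w1, w0Rw1]
9. ¬r → p, w1   [□-rule on 4 via w0Rw1]
10. r, w1   [→-rule on 9 (branches; this branch)]
11. ¬□(¬r → p), w2   [¬□-rule on 5: fresh world w2, w0Rw2]
12. ¬r → p, w2   [□-rule on 4 via w0Rw2]
13. p, w2   [→-rule on 12 (branches; this branch)]
14. ¬(¬r → p), w3   [¬□-rule on 11: fresh world w3, w2Rw3]
15. ¬r, w3   [¬→-rule on 14]
16. ¬p, w3   [¬→-rule on 14]
17. ¬r → p, w3   [□-rule on 4 via w0Rw3]
18. p, w3   [→-rule on 17 (branches; this branch)]
Accessibility: w0Rw0, w0Rw1, w0Rw2, w0Rw3, w1Rw1, w2Rw2, w2Rw3, w3Rw3
Branch closes: p and ¬p both at w3.
Every branch closes (one shown): unsatisfiable in S4, hence also in S5 (every S5-frame is an S4-frame).

K, T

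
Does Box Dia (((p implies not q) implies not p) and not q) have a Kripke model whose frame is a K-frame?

1. Box Dia (((p implies not q) implies not p) and not q), w0

Satisfiable (open branch found)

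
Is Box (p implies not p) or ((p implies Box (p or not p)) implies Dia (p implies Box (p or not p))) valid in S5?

Tableau for the negation not (Box (p implies not p) or ((p implies Box (p or not p)) implies Dia (p implies Box (p or not p)))):
1. not (Box (p implies not p) or ((p implies Box (p or not p)) implies Dia (p implies Box (p or not p)))), w0
2. not Box (p implies not p), w0
3. not ((p implies Box (p or not p)) implies Dia (p implies Box (p or not p))), w0
4. p implies Box (p or not p), w0
5. not Dia (p implies Box (p or not p)), w0
6. not (p implies Box (p or not p)), w0
7. p, w0
8. not Box (p or not p), w0
9. Box (p or not p), w0
10. p or not p, w0
11. not (p implies not p), w1
12. p, w1
13. not (p implies Box (p or not p)), w1
14. not Box (p or not p), w1
15. p or not p, w1
16. not (p or not p), w2
17. not p, w2
18. p, w2
Accessibility: w0Rw0, w0Rw1, w0Rw2, w1Rw0, w1Rw1, w1Rw2, w2Rw0, w2Rw1, w2Rw2
Branch closes: p and not p both at w2.
All branches of the negation close; one closing branch shown above.

Yes, valid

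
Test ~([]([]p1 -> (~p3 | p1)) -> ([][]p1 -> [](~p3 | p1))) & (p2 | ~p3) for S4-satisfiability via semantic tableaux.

1. ~([]([]p1 -> (~p3 | p1)) -> ([][]p1 -> [](~p3 | p1))) & (p2 | ~p3), 0
2. ~([]([]p1 -> (~p3 | p1)) -> ([][]p1 -> [](~p3 | p1))), 0   [&-rule on 1]
3. p2 | ~p3, 0   [&-rule on 1]
4. []([]p1 -> (~p3 | p1)), 0   [~->-rule on 2]
5. ~([][]p1 -> [](~p3 | p1)), 0   [~->-rule on 2]
6. [][]p1, 0   [~->-rule on 5]
7. ~[](~p3 | p1), 0   [~->-rule on 5]
8. []p1 -> (~p3 | p1), 0   [[]-rule on 4 via 0R0]
9. []p1, 0   [[]-rule on 6 via 0R0]
10. p1, 0   [[]-rule on 9 via 0R0]
11. ~p3, 0   [|-rule on 3 (branches; this branch)]
12. ~p3 | p1, 0   [->-rule on 8 (branches; this branch)]
13. ~(~p3 | p1), 1   [~[]-rule on 7: fresh world 1, 0R1]
14. p3, 1   [~|-rule on 13]
15. ~p1, 1   [~|-rule on 13]
16. []p1 -> (~p3 | p1), 1   [[]-rule on 4 via 0R1]
17. []p1, 1   [[]-rule on 6 via 0R1]
18. p1, 1   [[]-rule on 9 via 0R1]
Accessibility: 0R0, 0R1, 1R1
Branch closes: p1 and ~p1 both at 1.
All branches of the tableau close; one closing branch shown above.

Unsatisfiable (every branch closes)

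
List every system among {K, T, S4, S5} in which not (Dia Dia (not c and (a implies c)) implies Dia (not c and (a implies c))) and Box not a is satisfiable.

K, T

S4-tableau for the formula:
1. not (Dia Dia (not c and (a implies c)) implies Dia (not c and (a implies c))) and Box not a, 0
2. not (Dia Dia (not c and (a implies c)) implies Dia (not c and (a implies c))), 0   [and-rule on 1]
3. Box not a, 0   [and-rule on 1]
4. Dia Dia (not c and (a implies c)), 0   [neg-implies-rule on 2]
5. not Dia (not c and (a implies c)), 0   [neg-implies-rule on 2]
6. not a, 0   [Box-rule on 3 via 0R0]
7. not (not c and (a implies c)), 0   [neg-Dia-rule on 5 via 0R0]
8. c, 0   [neg-and-rule on 7 (branches; this branch)]
9. Dia (not c and (a implies c)), 1   [Dia-rule on 4: fresh world 1, 0R1]
10. not a, 1   [Box-rule on 3 via 0R1]
11. not (not c and (a implies c)), 1   [neg-Dia-rule on 5 via 0R1]
12. c, 1   [neg-and-rule on 11 (branches; this branch)]
13. not c and (a implies c), 2   [Dia-rule on 9: fresh world 2, 1R2]
14. not c, 2   [and-rule on 13]
15. a implies c, 2   [and-rule on 13]
16. not a, 2   [Box-rule on 3 via 0R2]
17. not (not c and (a implies c)), 2   [neg-Dia-rule on 5 via 0R2]
18. not (a implies c), 2   [neg-and-rule on 17 (branches; this branch)]
19. a, 2   [neg-implies-rule on 18]
Accessibility: 0R0, 0R1, 0R2, 1R1, 1R2, 2R2
Branch closes: a and not a both at 2.
Every branch closes (one shown): unsatisfiable in S4, hence also in S5 (every S5-frame is an S4-frame).
T-tableau for the formula:
1. not (Dia Dia (not c and (a implies c)) implies Dia (not c and (a implies c))) and Box not a, 0
2. not (Dia Dia (not c and (a implies c)) implies Dia (not c and (a implies c))), 0   [and-rule on 1]
3. Box not a, 0   [and-rule on 1]
4. Dia Dia (not c and (a implies c)), 0   [neg-implies-rule on 2]
5. not Dia (not c and (a implies c)), 0   [neg-implies-rule on 2]
6. not a, 0   [Box-rule on 3 via 0R0]
7. not (not c and (a implies c)), 0   [neg-Dia-rule on 5 via 0R0]
8. c, 0   [neg-and-rule on 7 (branches; this branch)]
9. Dia (not c and (a implies c)), 1   [Dia-rule on 4: fresh world 1, 0R1]
10. not a, 1   [Box-rule on 3 via 0R1]
11. not (not c and (a implies c)), 1   [neg-Dia-rule on 5 via 0R1]
12. c, 1   [neg-and-rule on 11 (branches; this branch)]
13. not c and (a implies c), 2   [Dia-rule on 9: fresh world 2, 1R2]
14. not c, 2   [and-rule on 13]
15. a implies c, 2   [and-rule on 13]
16. not a, 2   [implies-rule on 15 (branches; this branch)]
Accessibility: 0R0, 0R1, 1R1, 1R2, 2R2
Complete open branch: satisfiable in T, hence also in K (this T-model is also a K-model).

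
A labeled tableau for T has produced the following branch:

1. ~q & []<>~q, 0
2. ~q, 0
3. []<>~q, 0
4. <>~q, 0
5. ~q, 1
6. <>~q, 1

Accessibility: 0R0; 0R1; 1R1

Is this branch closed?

Not closed

No atom appears with both signs at the same world.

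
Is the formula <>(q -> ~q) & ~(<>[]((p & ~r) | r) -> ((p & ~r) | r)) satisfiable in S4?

Yes, satisfiable

1. <>(q -> ~q) & ~(<>[]((p & ~r) | r) -> ((p & ~r) | r)), 0
2. <>(q -> ~q), 0
3. ~(<>[]((p & ~r) | r) -> ((p & ~r) | r)), 0
4. <>[]((p & ~r) | r), 0
5. ~((p & ~r) | r), 0
6. ~(p & ~r), 0
7. ~r, 0
8. ~p, 0
9. q -> ~q, 1
10. ~q, 1
11. []((p & ~r) | r), 2
12. (p & ~r) | r, 2
13. r, 2
Accessibility: 0R0, 0R1, 0R2, 1R1, 2R2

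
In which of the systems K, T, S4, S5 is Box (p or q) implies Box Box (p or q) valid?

T-tableau for the negation not (Box (p or q) implies Box Box (p or q)):
1. not (Box (p or q) implies Box Box (p or q)), u
2. Box (p or q), u
3. not Box Box (p or q), u
4. p or q, u
5. q, u
6. not Box (p or q), v
7. p or q, v
8. q, v
9. not (p or q), w
10. not p, w
11. not q, w
Accessibility: uRu, uRv, vRv, vRw, wRw
Complete open branch: countermodel on a T-frame, so not valid in T, nor in K (the same frame is also a K-frame).
S4-tableau for the negation not (Box (p or q) implies Box Box (p or q)):
1. not (Box (p or q) implies Box Box (p or q)), u
2. Box (p or q), u
3. not Box Box (p or q), u
4. p or q, u
5. q, u
6. not Box (p or q), v
7. p or q, v
8. q, v
9. not (p or q), w
10. not p, w
11. not q, w
12. p or q, w
13. q, w
Accessibility: uRu, uRv, uRw, vRv, vRw, wRw
Branch closes: q and not q both at w.
Every branch closes (one shown): valid in S4, hence also in S5 (every theorem of S4 is a theorem of S5).

S4, S5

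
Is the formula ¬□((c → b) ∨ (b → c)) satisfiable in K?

1. ¬□((c → b) ∨ (b → c)), w0
2. ¬((c → b) ∨ (b → c)), w1   [¬□-rule on 1: fresh world w1, w0Rw1]
3. ¬(c → b), w1   [¬∨-rule on 2]
4. ¬(b → c), w1   [¬∨-rule on 2]
5. c, w1   [¬→-rule on 3]
6. ¬b, w1   [¬→-rule on 3]
7. b, w1   [¬→-rule on 4]
8. ¬c, w1   [¬→-rule on 4]
Accessibility: w0Rw1
Branch closes: b and ¬b both at w1.
(One branch shown.) All branches close.

Unsatisfiable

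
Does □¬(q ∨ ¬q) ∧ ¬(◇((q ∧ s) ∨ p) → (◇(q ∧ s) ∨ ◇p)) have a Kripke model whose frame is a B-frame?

Unsatisfiable (every branch closes)

1. □¬(q ∨ ¬q) ∧ ¬(◇((q ∧ s) ∨ p) → (◇(q ∧ s) ∨ ◇p)), 0
2. □¬(q ∨ ¬q), 0   [∧-rule on 1]
3. ¬(◇((q ∧ s) ∨ p) → (◇(q ∧ s) ∨ ◇p)), 0   [∧-rule on 1]
4. ◇((q ∧ s) ∨ p), 0   [¬→-rule on 3]
5. ¬(◇(q ∧ s) ∨ ◇p), 0   [¬→-rule on 3]
6. ¬◇(q ∧ s), 0   [¬∨-rule on 5]
7. ¬◇p, 0   [¬∨-rule on 5]
8. ¬(q ∨ ¬q), 0   [□-rule on 2 via 0R0]
9. ¬q, 0   [¬∨-rule on 8]
10. q, 0   [¬∨-rule on 8]
Accessibility: 0R0
Branch closes: q and ¬q both at 0.
All branches of the tableau close; one closing branch shown above.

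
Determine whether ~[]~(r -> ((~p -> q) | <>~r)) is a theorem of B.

Not valid

Tableau for the negation []~(r -> ((~p -> q) | <>~r)):
1. []~(r -> ((~p -> q) | <>~r)), w0
2. ~(r -> ((~p -> q) | <>~r)), w0
3. r, w0
4. ~((~p -> q) | <>~r), w0
5. ~(~p -> q), w0
6. ~<>~r, w0
7. ~p, w0
8. ~q, w0
Accessibility: w0Rw0
The negation has an open branch (countermodel exists).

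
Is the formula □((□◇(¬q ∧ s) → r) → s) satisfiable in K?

1. □((□◇(¬q ∧ s) → r) → s), 0

Satisfiable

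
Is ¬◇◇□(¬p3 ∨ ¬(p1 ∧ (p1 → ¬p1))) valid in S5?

Invalid (countermodel exists)

Tableau for the negation ◇◇□(¬p3 ∨ ¬(p1 ∧ (p1 → ¬p1))):
1. ◇◇□(¬p3 ∨ ¬(p1 ∧ (p1 → ¬p1))), w0
2. ◇□(¬p3 ∨ ¬(p1 ∧ (p1 → ¬p1))), w1
3. □(¬p3 ∨ ¬(p1 ∧ (p1 → ¬p1))), w2
4. ¬p3 ∨ ¬(p1 ∧ (p1 → ¬p1)), w0
5. ¬p3 ∨ ¬(p1 ∧ (p1 → ¬p1)), w1
6. ¬p3 ∨ ¬(p1 ∧ (p1 → ¬p1)), w2
7. ¬(p1 ∧ (p1 → ¬p1)), w0
8. ¬(p1 ∧ (p1 → ¬p1)), w1
9. ¬(p1 ∧ (p1 → ¬p1)), w2
10. ¬(p1 → ¬p1), w0
11. p1, w0
12. ¬(p1 → ¬p1), w1
13. p1, w1
14. ¬(p1 → ¬p1), w2
15. p1, w2
Accessibility: w0Rw0, w0Rw1, w0Rw2, w1Rw0, w1Rw1, w1Rw2, w2Rw0, w2Rw1, w2Rw2
The negation has an open branch (countermodel exists).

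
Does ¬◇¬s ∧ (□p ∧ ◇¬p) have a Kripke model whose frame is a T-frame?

Unsatisfiable (every branch closes)

1. ¬◇¬s ∧ (□p ∧ ◇¬p), u
2. ¬◇¬s, u
3. □p ∧ ◇¬p, u
4. □p, u
5. ◇¬p, u
6. s, u
7. p, u
8. ¬p, v
9. s, v
10. p, v
Accessibility: uRu, uRv, vRv
Branch closes: p and ¬p both at v.
(One branch shown.) All branches close.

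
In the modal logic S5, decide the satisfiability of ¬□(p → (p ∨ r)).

1. ¬□(p → (p ∨ r)), u
2. ¬(p → (p ∨ r)), v
3. p, v
4. ¬(p ∨ r), v
5. ¬p, v
6. ¬r, v
Accessibility: uRu, uRv, vRu, vRv
Branch closes: p and ¬p both at v.
All branches of the tableau close; one closing branch shown above.

Unsatisfiable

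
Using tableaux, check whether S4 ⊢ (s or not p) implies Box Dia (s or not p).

Tableau for the negation not ((s or not p) implies Box Dia (s or not p)):
1. not ((s or not p) implies Box Dia (s or not p)), 0
2. s or not p, 0
3. not Box Dia (s or not p), 0
4. not p, 0
5. not Dia (s or not p), 1
6. not (s or not p), 1
7. not s, 1
8. p, 1
Accessibility: 0R0, 0R1, 1R1
The negation has an open branch (countermodel exists).

Invalid (countermodel exists)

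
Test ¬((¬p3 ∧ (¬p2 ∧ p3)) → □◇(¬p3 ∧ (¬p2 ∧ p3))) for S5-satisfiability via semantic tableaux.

1. ¬((¬p3 ∧ (¬p2 ∧ p3)) → □◇(¬p3 ∧ (¬p2 ∧ p3))), 0
2. ¬p3 ∧ (¬p2 ∧ p3), 0
3. ¬□◇(¬p3 ∧ (¬p2 ∧ p3)), 0
4. ¬p3, 0
5. ¬p2 ∧ p3, 0
6. ¬p2, 0
7. p3, 0
Accessibility: 0R0
Branch closes: p3 and ¬p3 both at 0.
All branches of the tableau close; one closing branch shown above.

Unsatisfiable (every branch closes)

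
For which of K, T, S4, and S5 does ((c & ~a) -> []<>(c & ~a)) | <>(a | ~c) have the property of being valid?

T, S4, S5

K-tableau for the negation ~(((c & ~a) -> []<>(c & ~a)) | <>(a | ~c)):
1. ~(((c & ~a) -> []<>(c & ~a)) | <>(a | ~c)), 0
2. ~((c & ~a) -> []<>(c & ~a)), 0   [~|-rule on 1]
3. ~<>(a | ~c), 0   [~|-rule on 1]
4. c & ~a, 0   [~->-rule on 2]
5. ~[]<>(c & ~a), 0   [~->-rule on 2]
6. c, 0   [&-rule on 4]
7. ~a, 0   [&-rule on 4]
8. ~<>(c & ~a), 1   [~[]-rule on 5: fresh world 1, 0R1]
9. ~(a | ~c), 1   [~<>-rule on 3 via 0R1]
10. ~a, 1   [~|-rule on 9]
11. c, 1   [~|-rule on 9]
Accessibility: 0R1
Complete open branch: countermodel on a K-frame, so not valid in K.
T-tableau for the negation ~(((c & ~a) -> []<>(c & ~a)) | <>(a | ~c)):
1. ~(((c & ~a) -> []<>(c & ~a)) | <>(a | ~c)), 0
2. ~((c & ~a) -> []<>(c & ~a)), 0   [~|-rule on 1]
3. ~<>(a | ~c), 0   [~|-rule on 1]
4. c & ~a, 0   [~->-rule on 2]
5. ~[]<>(c & ~a), 0   [~->-rule on 2]
6. c, 0   [&-rule on 4]
7. ~a, 0   [&-rule on 4]
8. ~(a | ~c), 0   [~<>-rule on 3 via 0R0]
9. ~<>(c & ~a), 1   [~[]-rule on 5: fresh world 1, 0R1]
10. ~(a | ~c), 1   [~<>-rule on 3 via 0R1]
11. ~a, 1   [~|-rule on 10]
12. c, 1   [~|-rule on 10]
13. ~(c & ~a), 1   [~<>-rule on 9 via 1R1]
14. a, 1   [~&-rule on 13 (branches; this branch)]
Accessibility: 0R0, 0R1, 1R1
Branch closes: a and ~a both at 1.
Every branch closes (one shown): valid in T, hence also in S4, S5 (every theorem of T is a theorem of S4 and S5).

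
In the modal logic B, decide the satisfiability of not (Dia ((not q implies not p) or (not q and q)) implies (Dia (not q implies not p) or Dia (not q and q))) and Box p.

Unsatisfiable

1. not (Dia ((not q implies not p) or (not q and q)) implies (Dia (not q implies not p) or Dia (not q and q))) and Box p, w0
2. not (Dia ((not q implies not p) or (not q and q)) implies (Dia (not q implies not p) or Dia (not q and q))), w0
3. Box p, w0
4. Dia ((not q implies not p) or (not q and q)), w0
5. not (Dia (not q implies not p) or Dia (not q and q)), w0
6. not Dia (not q implies not p), w0
7. not Dia (not q and q), w0
8. p, w0
9. not (not q implies not p), w0
10. not q, w0
11. not (not q and q), w0
12. (not q implies not p) or (not q and q), w1
13. p, w1
14. not (not q implies not p), w1
15. not q, w1
16. not (not q and q), w1
17. not q implies not p, w1
18. not p, w1
Accessibility: w0Rw0, w0Rw1, w1Rw0, w1Rw1
Branch closes: p and not p both at w1.
All branches of the tableau close; one closing branch shown above.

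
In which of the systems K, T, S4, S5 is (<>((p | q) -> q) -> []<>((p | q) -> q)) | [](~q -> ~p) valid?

S5-tableau for the negation ~((<>((p | q) -> q) -> []<>((p | q) -> q)) | [](~q -> ~p)):
1. ~((<>((p | q) -> q) -> []<>((p | q) -> q)) | [](~q -> ~p)), u
2. ~(<>((p | q) -> q) -> []<>((p | q) -> q)), u
3. ~[](~q -> ~p), u
4. <>((p | q) -> q), u
5. ~[]<>((p | q) -> q), u
6. ~(~q -> ~p), v
7. ~q, v
8. p, v
9. (p | q) -> q, w
10. ~(p | q), w
11. ~p, w
12. ~q, w
13. ~<>((p | q) -> q), x
14. ~((p | q) -> q), u
15. p | q, u
16. ~q, u
17. ~((p | q) -> q), v
18. p | q, v
19. ~((p | q) -> q), w
20. p | q, w
21. ~((p | q) -> q), x
22. p | q, x
23. ~q, x
24. p, u
25. q, w
Accessibility: uRu, uRv, uRw, uRx, vRu, vRv, vRw, vRx, wRu, wRv, wRw, wRx, xRu, xRv, xRw, xRx
Branch closes: q and ~q both at w.
Every branch closes (one shown): valid in S5.
S4-tableau for the negation ~((<>((p | q) -> q) -> []<>((p | q) -> q)) | [](~q -> ~p)):
1. ~((<>((p | q) -> q) -> []<>((p | q) -> q)) | [](~q -> ~p)), u
2. ~(<>((p | q) -> q) -> []<>((p | q) -> q)), u
3. ~[](~q -> ~p), u
4. <>((p | q) -> q), u
5. ~[]<>((p | q) -> q), u
6. ~(~q -> ~p), v
7. ~q, v
8. p, v
9. (p | q) -> q, w
10. q, w
11. ~<>((p | q) -> q), x
12. ~((p | q) -> q), x
13. p | q, x
14. ~q, x
15. p, x
Accessibility: uRu, uRv, uRw, uRx, vRv, wRw, xRx
Complete open branch: countermodel on an S4-frame, so not valid in S4, nor in K, T (the same frame is also a K-frame and a T-frame).

S5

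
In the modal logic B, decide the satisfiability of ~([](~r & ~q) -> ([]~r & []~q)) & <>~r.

Unsatisfiable (every branch closes)

1. ~([](~r & ~q) -> ([]~r & []~q)) & <>~r, 0
2. ~([](~r & ~q) -> ([]~r & []~q)), 0   [&-rule on 1]
3. <>~r, 0   [&-rule on 1]
4. [](~r & ~q), 0   [~->-rule on 2]
5. ~([]~r & []~q), 0   [~->-rule on 2]
6. ~r & ~q, 0   [[]-rule on 4 via 0R0]
7. ~r, 0   [&-rule on 6]
8. ~q, 0   [&-rule on 6]
9. ~[]~q, 0   [~&-rule on 5 (branches; this branch)]
10. ~r, 1   [<>-rule on 3: fresh world 1, 0R1]
11. ~r & ~q, 1   [[]-rule on 4 via 0R1]
12. ~q, 1   [&-rule on 11]
13. q, 2   [~[]-rule on 9: fresh world 2, 0R2]
14. ~r & ~q, 2   [[]-rule on 4 via 0R2]
15. ~r, 2   [&-rule on 14]
16. ~q, 2   [&-rule on 14]
Accessibility: 0R0, 0R1, 0R2, 1R0, 1R1, 2R0, 2R2
Branch closes: q and ~q both at 2.
Every branch closes; the branch above is one of them.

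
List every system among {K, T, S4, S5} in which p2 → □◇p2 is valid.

S4-tableau for the negation ¬(p2 → □◇p2):
1. ¬(p2 → □◇p2), w0
2. p2, w0   [¬→-rule on 1]
3. ¬□◇p2, w0   [¬→-rule on 1]
4. ¬◇p2, w1   [¬□-rule on 3: fresh world w1, w0Rw1]
5. ¬p2, w1   [¬◇-rule on 4 via w1Rw1]
Accessibility: w0Rw0, w0Rw1, w1Rw1
Complete open branch: countermodel on an S4-frame, so not valid in S4, nor in K, T (the same frame is also a K-frame and a T-frame).
S5-tableau for the negation ¬(p2 → □◇p2):
1. ¬(p2 → □◇p2), w0
2. p2, w0   [¬→-rule on 1]
3. ¬□◇p2, w0   [¬→-rule on 1]
4. ¬◇p2, w1   [¬□-rule on 3: fresh world w1, w0Rw1]
5. ¬p2, w0   [¬◇-rule on 4 via w1Rw0]
Accessibility: w0Rw0, w0Rw1, w1Rw0, w1Rw1
Branch closes: p2 and ¬p2 both at w0.
Every branch closes (one shown): valid in S5.

S5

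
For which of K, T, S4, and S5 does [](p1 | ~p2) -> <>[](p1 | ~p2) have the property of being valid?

T-tableau for the negation ~([](p1 | ~p2) -> <>[](p1 | ~p2)):
1. ~([](p1 | ~p2) -> <>[](p1 | ~p2)), u
2. [](p1 | ~p2), u
3. ~<>[](p1 | ~p2), u
4. p1 | ~p2, u
5. ~[](p1 | ~p2), u
6. ~p2, u
7. ~(p1 | ~p2), v
8. ~p1, v
9. p2, v
10. p1 | ~p2, v
11. ~[](p1 | ~p2), v
12. ~p2, v
Accessibility: uRu, uRv, vRv
Branch closes: p2 and ~p2 both at v.
Every branch closes (one shown): valid in T, hence also in S4, S5 (every theorem of T is a theorem of S4 and S5).
K-tableau for the negation ~([](p1 | ~p2) -> <>[](p1 | ~p2)):
1. ~([](p1 | ~p2) -> <>[](p1 | ~p2)), u
2. [](p1 | ~p2), u
3. ~<>[](p1 | ~p2), u
Complete open branch: countermodel on a K-frame, so not valid in K.

T, S4, S5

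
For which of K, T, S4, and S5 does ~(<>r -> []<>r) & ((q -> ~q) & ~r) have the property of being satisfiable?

K, T, S4

S4-tableau for the formula:
1. ~(<>r -> []<>r) & ((q -> ~q) & ~r), u
2. ~(<>r -> []<>r), u   [&-rule on 1]
3. (q -> ~q) & ~r, u   [&-rule on 1]
4. <>r, u   [~->-rule on 2]
5. ~[]<>r, u   [~->-rule on 2]
6. q -> ~q, u   [&-rule on 3]
7. ~r, u   [&-rule on 3]
8. ~q, u   [->-rule on 6 (branches; this branch)]
9. r, v   [<>-rule on 4: fresh world v, uRv]
10. ~<>r, w   [~[]-rule on 5: fresh world w, uRw]
11. ~r, w   [~<>-rule on 10 via wRw]
Accessibility: uRu, uRv, uRw, vRv, wRw
Complete open branch: satisfiable in S4, hence also in K, T (this S4-model is also a K-model and a T-model).
S5-tableau for the formula:
1. ~(<>r -> []<>r) & ((q -> ~q) & ~r), u
2. ~(<>r -> []<>r), u   [&-rule on 1]
3. (q -> ~q) & ~r, u   [&-rule on 1]
4. <>r, u   [~->-rule on 2]
5. ~[]<>r, u   [~->-rule on 2]
6. q -> ~q, u   [&-rule on 3]
7. ~r, u   [&-rule on 3]
8. ~q, u   [->-rule on 6 (branches; this branch)]
9. r, v   [<>-rule on 4: fresh world v, uRv]
10. ~<>r, w   [~[]-rule on 5: fresh world w, uRw]
11. ~r, v   [~<>-rule on 10 via wRv]
Accessibility: uRu, uRv, uRw, vRu, vRv, vRw, wRu, wRv, wRw
Branch closes: r and ~r both at v.
Every branch closes (one shown): unsatisfiable in S5.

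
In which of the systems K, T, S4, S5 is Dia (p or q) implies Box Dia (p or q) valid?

S5-tableau for the negation not (Dia (p or q) implies Box Dia (p or q)):
1. not (Dia (p or q) implies Box Dia (p or q)), 0
2. Dia (p or q), 0
3. not Box Dia (p or q), 0
4. p or q, 1
5. q, 1
6. not Dia (p or q), 2
7. not (p or q), 0
8. not p, 0
9. not q, 0
10. not (p or q), 1
11. not p, 1
12. not q, 1
Accessibility: 0R0, 0R1, 0R2, 1R0, 1R1, 1R2, 2R0, 2R1, 2R2
Branch closes: q and not q both at 1.
Every branch closes (one shown): valid in S5.
S4-tableau for the negation not (Dia (p or q) implies Box Dia (p or q)):
1. not (Dia (p or q) implies Box Dia (p or q)), 0
2. Dia (p or q), 0
3. not Box Dia (p or q), 0
4. p or q, 1
5. q, 1
6. not Dia (p or q), 2
7. not (p or q), 2
8. not p, 2
9. not q, 2
Accessibility: 0R0, 0R1, 0R2, 1R1, 2R2
Complete open branch: countermodel on an S4-frame, so not valid in S4, nor in K, T (the same frame is also a K-frame and a T-frame).

S5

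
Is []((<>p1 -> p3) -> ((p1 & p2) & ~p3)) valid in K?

Tableau for the negation ~[]((<>p1 -> p3) -> ((p1 & p2) & ~p3)):
1. ~[]((<>p1 -> p3) -> ((p1 & p2) & ~p3)), 0
2. ~((<>p1 -> p3) -> ((p1 & p2) & ~p3)), 1
3. <>p1 -> p3, 1
4. ~((p1 & p2) & ~p3), 1
5. p3, 1
Accessibility: 0R1
The negation has an open branch (countermodel exists).

No, not valid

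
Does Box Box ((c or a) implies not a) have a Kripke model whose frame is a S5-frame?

Yes, satisfiable

1. Box Box ((c or a) implies not a), w0
2. Box ((c or a) implies not a), w0
3. (c or a) implies not a, w0
4. not a, w0
Accessibility: w0Rw0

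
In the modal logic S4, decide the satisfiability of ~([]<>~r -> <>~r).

1. ~([]<>~r -> <>~r), 0
2. []<>~r, 0
3. ~<>~r, 0
4. <>~r, 0
5. r, 0
6. ~r, 1
7. <>~r, 1
8. r, 1
Accessibility: 0R0, 0R1, 1R1
Branch closes: r and ~r both at 1.
(One branch shown.) All branches close.

Unsatisfiable (every branch closes)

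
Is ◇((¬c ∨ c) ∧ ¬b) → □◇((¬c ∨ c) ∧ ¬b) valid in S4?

Tableau for the negation ¬(◇((¬c ∨ c) ∧ ¬b) → □◇((¬c ∨ c) ∧ ¬b)):
1. ¬(◇((¬c ∨ c) ∧ ¬b) → □◇((¬c ∨ c) ∧ ¬b)), w0
2. ◇((¬c ∨ c) ∧ ¬b), w0   [¬→-rule on 1]
3. ¬□◇((¬c ∨ c) ∧ ¬b), w0   [¬→-rule on 1]
4. (¬c ∨ c) ∧ ¬b, w1   [◇-rule on 2: fresh world w1, w0Rw1]
5. ¬c ∨ c, w1   [∧-rule on 4]
6. ¬b, w1   [∧-rule on 4]
7. c, w1   [∨-rule on 5 (branches; this branch)]
8. ¬◇((¬c ∨ c) ∧ ¬b), w2   [¬□-rule on 3: fresh world w2, w0Rw2]
9. ¬((¬c ∨ c) ∧ ¬b), w2   [¬◇-rule on 8 via w2Rw2]
10. b, w2   [¬∧-rule on 9 (branches; this branch)]
Accessibility: w0Rw0, w0Rw1, w0Rw2, w1Rw1, w2Rw2
The negation has an open branch (countermodel exists).

Invalid (countermodel exists)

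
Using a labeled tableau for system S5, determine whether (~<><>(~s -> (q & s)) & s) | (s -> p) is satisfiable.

1. (~<><>(~s -> (q & s)) & s) | (s -> p), w0
2. s -> p, w0
3. p, w0
Accessibility: w0Rw0

Satisfiable (open branch found)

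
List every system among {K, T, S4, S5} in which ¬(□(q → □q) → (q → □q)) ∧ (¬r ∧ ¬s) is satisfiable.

T-tableau for the formula:
1. ¬(□(q → □q) → (q → □q)) ∧ (¬r ∧ ¬s), 0
2. ¬(□(q → □q) → (q → □q)), 0   [∧-rule on 1]
3. ¬r ∧ ¬s, 0   [∧-rule on 1]
4. □(q → □q), 0   [¬→-rule on 2]
5. ¬(q → □q), 0   [¬→-rule on 2]
6. ¬r, 0   [∧-rule on 3]
7. ¬s, 0   [∧-rule on 3]
8. q, 0   [¬→-rule on 5]
9. ¬□q, 0   [¬→-rule on 5]
10. q → □q, 0   [□-rule on 4 via 0R0]
11. □q, 0   [→-rule on 10 (branches; this branch)]
12. ¬q, 1   [¬□-rule on 9: fresh world 1, 0R1]
13. q → □q, 1   [□-rule on 4 via 0R1]
14. q, 1   [□-rule on 11 via 0R1]
Accessibility: 0R0, 0R1, 1R1
Branch closes: q and ¬q both at 1.
Every branch closes (one shown): unsatisfiable in T, hence also in S4, S5 (every S4/S5-frame is a T-frame).
K-tableau for the formula:
1. ¬(□(q → □q) → (q → □q)) ∧ (¬r ∧ ¬s), 0
2. ¬(□(q → □q) → (q → □q)), 0   [∧-rule on 1]
3. ¬r ∧ ¬s, 0   [∧-rule on 1]
4. □(q → □q), 0   [¬→-rule on 2]
5. ¬(q → □q), 0   [¬→-rule on 2]
6. ¬r, 0   [∧-rule on 3]
7. ¬s, 0   [∧-rule on 3]
8. q, 0   [¬→-rule on 5]
9. ¬□q, 0   [¬→-rule on 5]
10. ¬q, 1   [¬□-rule on 9: fresh world 1, 0R1]
11. q → □q, 1   [□-rule on 4 via 0R1]
12. □q, 1   [→-rule on 11 (branches; this branch)]
Accessibility: 0R1
Complete open branch: satisfiable in K.

K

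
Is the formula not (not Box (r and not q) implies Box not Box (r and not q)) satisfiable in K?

Yes, satisfiable

1. not (not Box (r and not q) implies Box not Box (r and not q)), w0
2. not Box (r and not q), w0
3. not Box not Box (r and not q), w0
4. not (r and not q), w1
5. q, w1
6. Box (r and not q), w2
Accessibility: w0Rw1, w0Rw2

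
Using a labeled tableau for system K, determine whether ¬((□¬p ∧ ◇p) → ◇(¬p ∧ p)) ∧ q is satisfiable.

No, unsatisfiable

1. ¬((□¬p ∧ ◇p) → ◇(¬p ∧ p)) ∧ q, u
2. ¬((□¬p ∧ ◇p) → ◇(¬p ∧ p)), u   [∧-rule on 1]
3. q, u   [∧-rule on 1]
4. □¬p ∧ ◇p, u   [¬→-rule on 2]
5. ¬◇(¬p ∧ p), u   [¬→-rule on 2]
6. □¬p, u   [∧-rule on 4]
7. ◇p, u   [∧-rule on 4]
8. p, v   [◇-rule on 7: fresh world v, uRv]
9. ¬(¬p ∧ p), v   [¬◇-rule on 5 via uRv]
10. ¬p, v   [□-rule on 6 via uRv]
Accessibility: uRv
Branch closes: p and ¬p both at v.
Every branch closes; the branch above is one of them.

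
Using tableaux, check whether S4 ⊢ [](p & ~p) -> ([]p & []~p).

Tableau for the negation ~([](p & ~p) -> ([]p & []~p)):
1. ~([](p & ~p) -> ([]p & []~p)), u
2. [](p & ~p), u   [~->-rule on 1]
3. ~([]p & []~p), u   [~->-rule on 1]
4. p & ~p, u   [[]-rule on 2 via uRu]
5. p, u   [&-rule on 4]
6. ~p, u   [&-rule on 4]
Accessibility: uRu
Branch closes: p and ~p both at u.
All branches of the negation close; one closing branch shown above.

Yes, valid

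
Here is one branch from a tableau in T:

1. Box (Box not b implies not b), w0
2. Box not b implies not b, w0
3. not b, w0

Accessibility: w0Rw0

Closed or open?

No world carries both an atom and its negation.

No, open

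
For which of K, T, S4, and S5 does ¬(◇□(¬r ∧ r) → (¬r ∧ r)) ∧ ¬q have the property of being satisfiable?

T-tableau for the formula:
1. ¬(◇□(¬r ∧ r) → (¬r ∧ r)) ∧ ¬q, u
2. ¬(◇□(¬r ∧ r) → (¬r ∧ r)), u
3. ¬q, u
4. ◇□(¬r ∧ r), u
5. ¬(¬r ∧ r), u
6. ¬r, u
7. □(¬r ∧ r), v
8. ¬r ∧ r, v
9. ¬r, v
10. r, v
Accessibility: uRu, uRv, vRv
Branch closes: r and ¬r both at v.
Every branch closes (one shown): unsatisfiable in T, hence also in S4, S5 (every S4/S5-frame is a T-frame).
K-tableau for the formula:
1. ¬(◇□(¬r ∧ r) → (¬r ∧ r)) ∧ ¬q, u
2. ¬(◇□(¬r ∧ r) → (¬r ∧ r)), u
3. ¬q, u
4. ◇□(¬r ∧ r), u
5. ¬(¬r ∧ r), u
6. ¬r, u
7. □(¬r ∧ r), v
Accessibility: uRv
Complete open branch: satisfiable in K.

K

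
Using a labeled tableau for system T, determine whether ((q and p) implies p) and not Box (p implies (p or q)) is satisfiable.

Unsatisfiable (every branch closes)

1. ((q and p) implies p) and not Box (p implies (p or q)), w0
2. (q and p) implies p, w0
3. not Box (p implies (p or q)), w0
4. not (q and p), w0
5. not p, w0
6. not (p implies (p or q)), w1
7. p, w1
8. not (p or q), w1
9. not p, w1
10. not q, w1
Accessibility: w0Rw0, w0Rw1, w1Rw1
Branch closes: p and not p both at w1.
All branches of the tableau close; one closing branch shown above.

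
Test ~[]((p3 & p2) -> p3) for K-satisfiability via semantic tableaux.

1. ~[]((p3 & p2) -> p3), w0
2. ~((p3 & p2) -> p3), w1   [~[]-rule on 1: fresh world w1, w0Rw1]
3. p3 & p2, w1   [~->-rule on 2]
4. ~p3, w1   [~->-rule on 2]
5. p3, w1   [&-rule on 3]
6. p2, w1   [&-rule on 3]
Accessibility: w0Rw1
Branch closes: p3 and ~p3 both at w1.
All branches of the tableau close; one closing branch shown above.

Unsatisfiable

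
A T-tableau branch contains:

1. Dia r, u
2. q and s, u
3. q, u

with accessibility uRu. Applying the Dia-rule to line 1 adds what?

a fresh world v with uRv, and r at v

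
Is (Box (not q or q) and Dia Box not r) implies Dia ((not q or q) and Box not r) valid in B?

Tableau for the negation not ((Box (not q or q) and Dia Box not r) implies Dia ((not q or q) and Box not r)):
1. not ((Box (not q or q) and Dia Box not r) implies Dia ((not q or q) and Box not r)), u
2. Box (not q or q) and Dia Box not r, u
3. not Dia ((not q or q) and Box not r), u
4. Box (not q or q), u
5. Dia Box not r, u
6. not ((not q or q) and Box not r), u
7. not q or q, u
8. not Box not r, u
9. q, u
10. Box not r, v
11. not ((not q or q) and Box not r), v
12. not q or q, v
13. not r, u
14. not r, v
15. not Box not r, v
16. q, v
17. r, w
18. not ((not q or q) and Box not r), w
19. not q or q, w
20. not Box not r, w
21. q, w
22. r, x
23. not r, x
Accessibility: uRu, uRv, uRw, vRu, vRv, vRx, wRu, wRw, xRv, xRx
Branch closes: r and not r both at x.
All branches of the negation close; one closing branch shown above.

Valid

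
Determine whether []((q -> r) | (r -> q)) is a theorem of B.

Valid

Tableau for the negation ~[]((q -> r) | (r -> q)):
1. ~[]((q -> r) | (r -> q)), u
2. ~((q -> r) | (r -> q)), v
3. ~(q -> r), v
4. ~(r -> q), v
5. q, v
6. ~r, v
7. r, v
8. ~q, v
Accessibility: uRu, uRv, vRu, vRv
Branch closes: r and ~r both at v.
Every branch of the negation's tableau closes; the branch above is one of them.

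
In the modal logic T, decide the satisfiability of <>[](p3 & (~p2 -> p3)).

1. <>[](p3 & (~p2 -> p3)), u
2. [](p3 & (~p2 -> p3)), v   [<>-rule on 1: fresh world v, uRv]
3. p3 & (~p2 -> p3), v   [[]-rule on 2 via vRv]
4. p3, v   [&-rule on 3]
5. ~p2 -> p3, v   [&-rule on 3]
Accessibility: uRu, uRv, vRv

Satisfiable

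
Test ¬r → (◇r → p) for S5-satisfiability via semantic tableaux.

1. ¬r → (◇r → p), u
2. ◇r → p, u   [→-rule on 1 (branches; this branch)]
3. p, u   [→-rule on 2 (branches; this branch)]
Accessibility: uRu

Satisfiable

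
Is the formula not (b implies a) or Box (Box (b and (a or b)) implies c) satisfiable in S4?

Satisfiable

1. not (b implies a) or Box (Box (b and (a or b)) implies c), 0
2. Box (Box (b and (a or b)) implies c), 0   [or-rule on 1 (branches; this branch)]
3. Box (b and (a or b)) implies c, 0   [Box-rule on 2 via 0R0]
4. c, 0   [implies-rule on 3 (branches; this branch)]
Accessibility: 0R0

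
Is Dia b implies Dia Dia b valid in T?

Tableau for the negation not (Dia b implies Dia Dia b):
1. not (Dia b implies Dia Dia b), 0
2. Dia b, 0
3. not Dia Dia b, 0
4. not Dia b, 0
5. not b, 0
6. b, 1
7. not Dia b, 1
8. not b, 1
Accessibility: 0R0, 0R1, 1R1
Branch closes: b and not b both at 1.
Every branch of the negation's tableau closes; the branch above is one of them.

Yes, valid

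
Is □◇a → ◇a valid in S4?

Tableau for the negation ¬(□◇a → ◇a):
1. ¬(□◇a → ◇a), 0
2. □◇a, 0
3. ¬◇a, 0
4. ◇a, 0
5. ¬a, 0
6. a, 1
7. ◇a, 1
8. ¬a, 1
Accessibility: 0R0, 0R1, 1R1
Branch closes: a and ¬a both at 1.
Every branch of the negation's tableau closes; the branch above is one of them.

Valid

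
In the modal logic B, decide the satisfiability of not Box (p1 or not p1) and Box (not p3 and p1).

1. not Box (p1 or not p1) and Box (not p3 and p1), w0
2. not Box (p1 or not p1), w0   [and-rule on 1]
3. Box (not p3 and p1), w0   [and-rule on 1]
4. not p3 and p1, w0   [Box-rule on 3 via w0Rw0]
5. not p3, w0   [and-rule on 4]
6. p1, w0   [and-rule on 4]
7. not (p1 or not p1), w1   [neg-Box-rule on 2: fresh world w1, w0Rw1]
8. not p1, w1   [neg-or-rule on 7]
9. p1, w1   [neg-or-rule on 7]
Accessibility: w0Rw0, w0Rw1, w1Rw0, w1Rw1
Branch closes: p1 and not p1 both at w1.
Every branch closes; the branch above is one of them.

No, unsatisfiable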